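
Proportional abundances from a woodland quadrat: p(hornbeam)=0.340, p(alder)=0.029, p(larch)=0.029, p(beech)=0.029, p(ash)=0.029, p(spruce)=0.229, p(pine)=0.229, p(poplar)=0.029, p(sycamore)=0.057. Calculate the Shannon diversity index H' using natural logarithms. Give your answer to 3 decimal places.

Each pᵢ ln pᵢ term (working shown to 5 dp, full precision carried): 0.34×(-1.07881)=-0.36680, 0.029×(-3.54046)=-0.10267, 0.029×(-3.54046)=-0.10267, 0.029×(-3.54046)=-0.10267, 0.029×(-3.54046)=-0.10267, 0.229×(-1.47403)=-0.33755, 0.229×(-1.47403)=-0.33755, 0.029×(-3.54046)=-0.10267, 0.057×(-2.86470)=-0.16329.
Sum = -1.71856, so H' = 1.719.

1.719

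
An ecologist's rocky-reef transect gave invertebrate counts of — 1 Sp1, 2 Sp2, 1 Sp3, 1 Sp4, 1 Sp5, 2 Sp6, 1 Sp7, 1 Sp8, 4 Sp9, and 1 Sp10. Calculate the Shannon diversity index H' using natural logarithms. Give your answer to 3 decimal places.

2.154

Total N = 1+2+1+1+1+2+1+1+4+1 = 15, so the proportions are 0.06667, 0.13333, 0.06667, 0.06667, 0.06667, 0.13333, 0.06667, 0.06667, 0.26667, 0.06667 (working shown to 5 dp, full precision carried).
Each pᵢ ln pᵢ term: 0.06667×(-2.70805)=-0.18054, 0.13333×(-2.01490)=-0.26865, 0.06667×(-2.70805)=-0.18054, 0.06667×(-2.70805)=-0.18054, 0.06667×(-2.70805)=-0.18054, 0.13333×(-2.01490)=-0.26865, 0.06667×(-2.70805)=-0.18054, 0.06667×(-2.70805)=-0.18054, 0.26667×(-1.32176)=-0.35247, 0.06667×(-2.70805)=-0.18054.
Sum = -2.15353, so H' = 2.154.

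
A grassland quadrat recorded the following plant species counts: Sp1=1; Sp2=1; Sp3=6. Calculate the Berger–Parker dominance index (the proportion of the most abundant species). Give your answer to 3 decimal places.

0.750

Total N = 1+1+6 = 8, so the proportions are 0.125, 0.125, 0.75 (working shown to 5 dp, full precision carried).
The largest proportion is 0.75, i.e. d = 0.750 to 3 decimal places.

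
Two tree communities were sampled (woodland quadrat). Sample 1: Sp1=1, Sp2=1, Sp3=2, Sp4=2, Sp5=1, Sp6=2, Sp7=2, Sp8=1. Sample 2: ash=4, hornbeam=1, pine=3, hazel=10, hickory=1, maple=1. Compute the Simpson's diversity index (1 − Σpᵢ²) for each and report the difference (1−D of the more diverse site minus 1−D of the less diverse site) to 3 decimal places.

Sample 1: N=12, proportions 0.08333, 0.08333, 0.16667, 0.16667, 0.08333, 0.16667, 0.16667, 0.08333, giving 1−D = 0.86111 (working shown to 5 dp, full precision carried).
Sample 2: N=20, proportions 0.2, 0.05, 0.15, 0.5, 0.05, 0.05, giving 1−D = 0.68000.
Difference = |0.86111 − 0.68000| = 0.18111, i.e. 0.181 to 3 decimal places.

0.181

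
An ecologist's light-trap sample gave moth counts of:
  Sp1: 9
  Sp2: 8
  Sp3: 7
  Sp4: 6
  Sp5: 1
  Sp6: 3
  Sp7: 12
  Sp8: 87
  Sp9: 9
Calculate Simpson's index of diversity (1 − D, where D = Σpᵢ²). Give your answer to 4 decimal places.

Total N = 9+8+7+6+1+3+12+87+9 = 142, so the proportions are 0.06338, 0.056338, 0.049296, 0.042254, 0.007042, 0.021127, 0.084507, 0.612676, 0.06338 (working shown to 6 dp, full precision carried).
D = 0.06338² + 0.056338² + 0.049296² + 0.042254² + 0.007042² + 0.021127² + 0.084507² + 0.612676² + 0.06338² = 0.004017 + 0.003174 + 0.002430 + 0.001785 + 0.000050 + 0.000446 + 0.007141 + 0.375372 + 0.004017 = 0.398433.
So 1 − D = 0.601567, i.e. 0.6016 to 4 decimal places.

0.6016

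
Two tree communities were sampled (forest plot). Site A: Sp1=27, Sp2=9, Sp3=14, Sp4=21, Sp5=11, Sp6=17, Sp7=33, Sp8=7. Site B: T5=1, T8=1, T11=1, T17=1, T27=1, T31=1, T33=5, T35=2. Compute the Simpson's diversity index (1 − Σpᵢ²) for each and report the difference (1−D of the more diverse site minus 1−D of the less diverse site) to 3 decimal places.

0.052

Site A: N=139, proportions 0.19424, 0.06475, 0.10072, 0.15108, 0.07914, 0.1223, 0.23741, 0.05036, giving 1−D = 0.84499 (working shown to 5 dp, full precision carried).
Site B: N=13, proportions 0.07692, 0.07692, 0.07692, 0.07692, 0.07692, 0.07692, 0.38462, 0.15385, giving 1−D = 0.79290.
Difference = |0.84499 − 0.79290| = 0.05209, i.e. 0.052 to 3 decimal places.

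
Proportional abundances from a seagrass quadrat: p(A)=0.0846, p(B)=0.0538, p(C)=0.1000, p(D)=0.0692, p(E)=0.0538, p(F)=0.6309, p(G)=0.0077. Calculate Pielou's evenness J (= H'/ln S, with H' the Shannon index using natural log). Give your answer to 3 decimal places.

H' = −Σ pᵢ ln pᵢ = −((-0.20895) + (-0.15723) + (-0.23026) + (-0.18482) + (-0.15723) + (-0.29060) + (-0.03747)) = 1.26655 (working shown to 5 dp, full precision carried).
With S = 7 species, ln S = 1.94591, so J = 1.26655/1.94591 = 0.65088, i.e. 0.651 to 3 decimal places.

0.651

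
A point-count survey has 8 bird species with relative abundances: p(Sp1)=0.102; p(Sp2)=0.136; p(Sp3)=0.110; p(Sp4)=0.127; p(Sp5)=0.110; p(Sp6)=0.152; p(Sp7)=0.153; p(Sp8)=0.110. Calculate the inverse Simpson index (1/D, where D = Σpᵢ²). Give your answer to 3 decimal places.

7.822

D = 0.102² + 0.136² + 0.11² + 0.127² + 0.11² + 0.152² + 0.153² + 0.11² = 0.0104040 + 0.0184960 + 0.0121000 + 0.0161290 + 0.0121000 + 0.0231040 + 0.0234090 + 0.0121000 = 0.1278420 (working shown to 7 dp, full precision carried).
So 1/D = 7.82216, i.e. 7.822 to 3 decimal places.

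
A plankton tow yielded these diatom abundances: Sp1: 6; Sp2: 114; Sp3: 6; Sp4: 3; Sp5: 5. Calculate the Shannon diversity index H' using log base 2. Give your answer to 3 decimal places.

0.899

Total N = 6+114+6+3+5 = 134, so the proportions are 0.04478, 0.85075, 0.04478, 0.02239, 0.03731 (working shown to 5 dp, full precision carried).
Each pᵢ log₂ pᵢ term: 0.04478×(-4.48113)=-0.20065, 0.85075×(-0.23320)=-0.19839, 0.04478×(-4.48113)=-0.20065, 0.02239×(-5.48113)=-0.12271, 0.03731×(-4.74416)=-0.17702.
Sum = -0.89942, so H' = 0.899.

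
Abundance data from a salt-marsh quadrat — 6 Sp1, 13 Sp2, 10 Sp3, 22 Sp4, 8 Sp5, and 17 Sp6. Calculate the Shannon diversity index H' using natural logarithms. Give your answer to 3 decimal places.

1.700

Total N = 6+13+10+22+8+17 = 76, so the proportions are 0.07895, 0.17105, 0.13158, 0.28947, 0.10526, 0.22368 (working shown to 5 dp, full precision carried).
Each pᵢ ln pᵢ term: 0.07895×(-2.53897)=-0.20045, 0.17105×(-1.76578)=-0.30204, 0.13158×(-2.02815)=-0.26686, 0.28947×(-1.23969)=-0.35886, 0.10526×(-2.25129)=-0.23698, 0.22368×(-1.49752)=-0.33497.
Sum = -1.70016, so H' = 1.700.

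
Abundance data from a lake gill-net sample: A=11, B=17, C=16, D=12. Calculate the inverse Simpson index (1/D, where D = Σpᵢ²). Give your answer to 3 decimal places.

Total N = 11+17+16+12 = 56, so the proportions are 0.1964286, 0.3035714, 0.2857143, 0.2142857 (working shown to 7 dp, full precision carried).
D = 0.1964286² + 0.3035714² + 0.2857143² + 0.2142857² = 0.0385842 + 0.0921556 + 0.0816327 + 0.0459184 = 0.2582908.
So 1/D = 3.87160, i.e. 3.872 to 3 decimal places.

3.872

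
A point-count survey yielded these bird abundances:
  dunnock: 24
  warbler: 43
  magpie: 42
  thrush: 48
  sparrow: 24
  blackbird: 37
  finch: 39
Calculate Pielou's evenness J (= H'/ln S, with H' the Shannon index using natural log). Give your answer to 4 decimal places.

Total N = 24+43+42+48+24+37+39 = 257, so the proportions are 0.093385, 0.167315, 0.163424, 0.18677, 0.093385, 0.143969, 0.151751 (working shown to 6 dp, full precision carried).
H' = −Σ pᵢ ln pᵢ = −((-0.221418) + (-0.299139) + (-0.296028) + (-0.313377) + (-0.221418) + (-0.279034) + (-0.286129)) = 1.916544.
With S = 7 species, ln S = 1.945910, so J = 1.916544/1.945910 = 0.984909, i.e. 0.9849 to 4 decimal places.

0.9849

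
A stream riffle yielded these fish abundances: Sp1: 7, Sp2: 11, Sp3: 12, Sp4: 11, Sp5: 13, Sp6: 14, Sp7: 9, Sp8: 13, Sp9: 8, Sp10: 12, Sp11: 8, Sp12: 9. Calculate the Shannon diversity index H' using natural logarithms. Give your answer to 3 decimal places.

Total N = 7+11+12+11+13+14+9+13+8+12+8+9 = 127, so the proportions are 0.05512, 0.08661, 0.09449, 0.08661, 0.10236, 0.11024, 0.07087, 0.10236, 0.06299, 0.09449, 0.06299, 0.07087 (working shown to 5 dp, full precision carried).
Each pᵢ ln pᵢ term: 0.05512×(-2.89828)=-0.15975, 0.08661×(-2.44629)=-0.21188, 0.09449×(-2.35928)=-0.22292, 0.08661×(-2.44629)=-0.21188, 0.10236×(-2.27924)=-0.23331, 0.11024×(-2.20513)=-0.24309, 0.07087×(-2.64696)=-0.18758, 0.10236×(-2.27924)=-0.23331, 0.06299×(-2.76475)=-0.17416, 0.09449×(-2.35928)=-0.22292, 0.06299×(-2.76475)=-0.17416, 0.07087×(-2.64696)=-0.18758.
Sum = -2.46254, so H' = 2.463.

2.463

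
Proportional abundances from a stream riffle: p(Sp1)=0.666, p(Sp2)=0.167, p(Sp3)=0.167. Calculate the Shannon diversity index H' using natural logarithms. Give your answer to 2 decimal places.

Each pᵢ ln pᵢ term (working shown to 4 dp, full precision carried): 0.666×(-0.4065)=-0.2707, 0.167×(-1.7898)=-0.2989, 0.167×(-1.7898)=-0.2989.
Sum = -0.8685, so H' = 0.87.

0.87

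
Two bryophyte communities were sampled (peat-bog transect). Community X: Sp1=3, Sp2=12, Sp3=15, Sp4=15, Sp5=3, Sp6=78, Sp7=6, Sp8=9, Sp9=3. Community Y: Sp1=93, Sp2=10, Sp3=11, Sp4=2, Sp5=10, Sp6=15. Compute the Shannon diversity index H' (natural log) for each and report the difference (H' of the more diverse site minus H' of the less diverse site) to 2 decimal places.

0.41

Community X: N=144, proportions 0.02083, 0.08333, 0.10417, 0.10417, 0.02083, 0.54167, 0.04167, 0.0625, 0.02083, giving H' = 1.55803 (working shown to 5 dp, full precision carried).
Community Y: N=141, proportions 0.65957, 0.07092, 0.07801, 0.01418, 0.07092, 0.10638, giving H' = 1.14757.
Difference = |1.55803 − 1.14757| = 0.41046, i.e. 0.41 to 2 decimal places.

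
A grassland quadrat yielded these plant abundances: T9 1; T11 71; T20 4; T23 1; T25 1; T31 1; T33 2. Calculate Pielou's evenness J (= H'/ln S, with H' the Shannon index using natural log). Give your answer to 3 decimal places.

0.294

Total N = 1+71+4+1+1+1+2 = 81, so the proportions are 0.01235, 0.87654, 0.04938, 0.01235, 0.01235, 0.01235, 0.02469 (working shown to 5 dp, full precision carried).
H' = −Σ pᵢ ln pᵢ = −((-0.05425) + (-0.11550) + (-0.14855) + (-0.05425) + (-0.05425) + (-0.05425) + (-0.09139)) = 0.57245.
With S = 7 species, ln S = 1.94591, so J = 0.57245/1.94591 = 0.29418, i.e. 0.294 to 3 decimal places.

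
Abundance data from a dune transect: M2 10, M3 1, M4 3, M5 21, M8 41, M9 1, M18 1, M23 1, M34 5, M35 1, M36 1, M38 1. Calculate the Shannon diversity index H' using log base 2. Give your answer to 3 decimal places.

2.288

Total N = 10+1+3+21+41+1+1+1+5+1+1+1 = 87, so the proportions are 0.11494, 0.01149, 0.03448, 0.24138, 0.47126, 0.01149, 0.01149, 0.01149, 0.05747, 0.01149, 0.01149, 0.01149 (working shown to 5 dp, full precision carried).
Each pᵢ log₂ pᵢ term: 0.11494×(-3.12102)=-0.35874, 0.01149×(-6.44294)=-0.07406, 0.03448×(-4.85798)=-0.16752, 0.24138×(-2.05063)=-0.49498, 0.47126×(-1.08539)=-0.51151, 0.01149×(-6.44294)=-0.07406, 0.01149×(-6.44294)=-0.07406, 0.01149×(-6.44294)=-0.07406, 0.05747×(-4.12102)=-0.23684, 0.01149×(-6.44294)=-0.07406, 0.01149×(-6.44294)=-0.07406, 0.01149×(-6.44294)=-0.07406.
Sum = -2.28798, so H' = 2.288.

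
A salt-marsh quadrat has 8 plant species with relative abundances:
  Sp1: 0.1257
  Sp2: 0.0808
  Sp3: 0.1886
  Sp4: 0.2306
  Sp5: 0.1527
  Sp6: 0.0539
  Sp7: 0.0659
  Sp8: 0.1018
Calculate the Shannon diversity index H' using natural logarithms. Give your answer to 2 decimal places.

Each pᵢ ln pᵢ term (working shown to 4 dp, full precision carried): 0.1257×(-2.0739)=-0.2607, 0.0808×(-2.5158)=-0.2033, 0.1886×(-1.6681)=-0.3146, 0.2306×(-1.4671)=-0.3383, 0.1527×(-1.8793)=-0.2870, 0.0539×(-2.9206)=-0.1574, 0.0659×(-2.7196)=-0.1792, 0.1018×(-2.2847)=-0.2326.
Sum = -1.9731, so H' = 1.97.

1.97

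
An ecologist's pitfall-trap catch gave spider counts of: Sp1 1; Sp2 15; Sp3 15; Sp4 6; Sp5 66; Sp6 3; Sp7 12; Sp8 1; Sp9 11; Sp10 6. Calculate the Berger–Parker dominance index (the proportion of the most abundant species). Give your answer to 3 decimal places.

0.485

Total N = 1+15+15+6+66+3+12+1+11+6 = 136, so the proportions are 0.00735, 0.11029, 0.11029, 0.04412, 0.48529, 0.02206, 0.08824, 0.00735, 0.08088, 0.04412 (working shown to 5 dp, full precision carried).
The largest proportion is 0.48529, i.e. d = 0.485 to 3 decimal places.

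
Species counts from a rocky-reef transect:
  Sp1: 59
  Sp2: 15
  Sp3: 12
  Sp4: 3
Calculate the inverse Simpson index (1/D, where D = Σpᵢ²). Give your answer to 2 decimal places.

2.05

Total N = 59+15+12+3 = 89, so the proportions are 0.66292, 0.16854, 0.13483, 0.03371 (working shown to 5 dp, full precision carried).
D = 0.66292² + 0.16854² + 0.13483² + 0.03371² = 0.43946 + 0.02841 + 0.01818 + 0.00114 = 0.48719.
So 1/D = 2.0526, i.e. 2.05 to 2 decimal places.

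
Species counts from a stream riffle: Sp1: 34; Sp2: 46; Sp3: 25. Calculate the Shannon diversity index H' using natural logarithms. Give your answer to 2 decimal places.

Total N = 34+46+25 = 105, so the proportions are 0.3238, 0.4381, 0.2381 (working shown to 4 dp, full precision carried).
Each pᵢ ln pᵢ term: 0.3238×(-1.1276)=-0.3651, 0.4381×(-0.8253)=-0.3616, 0.2381×(-1.4351)=-0.3417.
Sum = -1.0684, so H' = 1.07.

1.07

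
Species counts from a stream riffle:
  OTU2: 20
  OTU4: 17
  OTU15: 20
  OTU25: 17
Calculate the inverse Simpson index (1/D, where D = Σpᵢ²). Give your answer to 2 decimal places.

Total N = 20+17+20+17 = 74, so the proportions are 0.27027, 0.22973, 0.27027, 0.22973 (working shown to 6 dp, full precision carried).
D = 0.27027² + 0.22973² + 0.27027² + 0.22973² = 0.073046 + 0.052776 + 0.073046 + 0.052776 = 0.251644.
So 1/D = 3.9739, i.e. 3.97 to 2 decimal places.

3.97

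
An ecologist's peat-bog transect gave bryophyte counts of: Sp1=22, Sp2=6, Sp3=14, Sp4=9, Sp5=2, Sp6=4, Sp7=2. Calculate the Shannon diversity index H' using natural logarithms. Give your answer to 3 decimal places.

1.640

Total N = 22+6+14+9+2+4+2 = 59, so the proportions are 0.37288, 0.10169, 0.23729, 0.15254, 0.0339, 0.0678, 0.0339 (working shown to 5 dp, full precision carried).
Each pᵢ ln pᵢ term: 0.37288×(-0.98649)=-0.36785, 0.10169×(-2.28578)=-0.23245, 0.23729×(-1.43848)=-0.34133, 0.15254×(-1.88031)=-0.28683, 0.0339×(-3.38439)=-0.11473, 0.0678×(-2.69124)=-0.18246, 0.0339×(-3.38439)=-0.11473.
Sum = -1.64037, so H' = 1.640.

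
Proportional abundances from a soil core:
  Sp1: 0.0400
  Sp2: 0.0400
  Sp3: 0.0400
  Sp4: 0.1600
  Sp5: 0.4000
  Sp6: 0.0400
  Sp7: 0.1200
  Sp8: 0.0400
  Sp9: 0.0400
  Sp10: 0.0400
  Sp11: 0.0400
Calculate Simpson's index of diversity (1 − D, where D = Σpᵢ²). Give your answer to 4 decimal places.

D = 0.04² + 0.04² + 0.04² + 0.16² + 0.4² + 0.04² + 0.12² + 0.04² + 0.04² + 0.04² + 0.04² = 0.001600 + 0.001600 + 0.001600 + 0.025600 + 0.160000 + 0.001600 + 0.014400 + 0.001600 + 0.001600 + 0.001600 + 0.001600 = 0.212800 (working shown to 6 dp, full precision carried).
So 1 − D = 0.787200, i.e. 0.7872 to 4 decimal places.

0.7872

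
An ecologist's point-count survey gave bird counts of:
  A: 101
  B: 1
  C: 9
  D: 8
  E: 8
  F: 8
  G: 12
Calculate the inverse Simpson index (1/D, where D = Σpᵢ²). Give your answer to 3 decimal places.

2.035

Total N = 101+1+9+8+8+8+12 = 147, so the proportions are 0.687075, 0.006803, 0.061224, 0.054422, 0.054422, 0.054422, 0.081633 (working shown to 6 dp, full precision carried).
D = 0.687075² + 0.006803² + 0.061224² + 0.054422² + 0.054422² + 0.054422² + 0.081633² = 0.472072 + 0.000046 + 0.003748 + 0.002962 + 0.002962 + 0.002962 + 0.006664 = 0.491416.
So 1/D = 2.03494, i.e. 2.035 to 3 decimal places.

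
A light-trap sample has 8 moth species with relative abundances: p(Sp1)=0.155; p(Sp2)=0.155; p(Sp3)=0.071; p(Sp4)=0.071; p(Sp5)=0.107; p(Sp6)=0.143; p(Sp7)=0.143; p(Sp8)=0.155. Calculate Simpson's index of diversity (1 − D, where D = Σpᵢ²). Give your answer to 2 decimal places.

D = 0.155² + 0.155² + 0.071² + 0.071² + 0.107² + 0.143² + 0.143² + 0.155² = 0.0240 + 0.0240 + 0.0050 + 0.0050 + 0.0114 + 0.0204 + 0.0204 + 0.0240 = 0.1345 (working shown to 4 dp, full precision carried).
So 1 − D = 0.8655, i.e. 0.87 to 2 decimal places.

0.87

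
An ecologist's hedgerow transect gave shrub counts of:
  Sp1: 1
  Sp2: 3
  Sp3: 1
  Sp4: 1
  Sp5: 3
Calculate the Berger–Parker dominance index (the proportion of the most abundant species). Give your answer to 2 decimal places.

0.33

Total N = 1+3+1+1+3 = 9, so the proportions are 0.1111, 0.3333, 0.1111, 0.1111, 0.3333 (working shown to 4 dp, full precision carried).
The largest proportion is 0.3333, i.e. d = 0.33 to 2 decimal places.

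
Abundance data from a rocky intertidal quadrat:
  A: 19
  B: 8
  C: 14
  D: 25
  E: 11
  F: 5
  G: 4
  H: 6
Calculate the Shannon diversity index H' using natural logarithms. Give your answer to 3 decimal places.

1.905

Total N = 19+8+14+25+11+5+4+6 = 92, so the proportions are 0.20652, 0.08696, 0.15217, 0.27174, 0.11957, 0.05435, 0.04348, 0.06522 (working shown to 5 dp, full precision carried).
Each pᵢ ln pᵢ term: 0.20652×(-1.57735)=-0.32576, 0.08696×(-2.44235)=-0.21238, 0.15217×(-1.88273)=-0.28650, 0.27174×(-1.30291)=-0.35405, 0.11957×(-2.12389)=-0.25394, 0.05435×(-2.91235)=-0.15828, 0.04348×(-3.13549)=-0.13633, 0.06522×(-2.73003)=-0.17805.
Sum = -1.90528, so H' = 1.905.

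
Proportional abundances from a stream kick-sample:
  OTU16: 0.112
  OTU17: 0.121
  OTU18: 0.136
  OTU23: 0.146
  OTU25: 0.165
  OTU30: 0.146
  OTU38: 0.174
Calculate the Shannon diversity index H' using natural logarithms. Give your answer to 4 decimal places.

1.9355

Each pᵢ ln pᵢ term (working shown to 6 dp, full precision carried): 0.112×(-2.189256)=-0.245197, 0.121×(-2.111965)=-0.255548, 0.136×(-1.995100)=-0.271334, 0.146×(-1.924149)=-0.280926, 0.165×(-1.801810)=-0.297299, 0.146×(-1.924149)=-0.280926, 0.174×(-1.748700)=-0.304274.
Sum = -1.935502, so H' = 1.9355.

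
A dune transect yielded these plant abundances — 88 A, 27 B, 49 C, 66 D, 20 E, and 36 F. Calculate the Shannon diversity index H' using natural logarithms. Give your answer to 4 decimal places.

1.6730

Total N = 88+27+49+66+20+36 = 286, so the proportions are 0.307692, 0.094406, 0.171329, 0.230769, 0.06993, 0.125874 (working shown to 6 dp, full precision carried).
Each pᵢ ln pᵢ term: 0.307692×(-1.178655)=-0.362663, 0.094406×(-2.360155)=-0.222812, 0.171329×(-1.764172)=-0.302253, 0.230769×(-1.466337)=-0.338385, 0.06993×(-2.660260)=-0.186032, 0.125874×(-2.072473)=-0.260871.
Sum = -1.673016, so H' = 1.6730.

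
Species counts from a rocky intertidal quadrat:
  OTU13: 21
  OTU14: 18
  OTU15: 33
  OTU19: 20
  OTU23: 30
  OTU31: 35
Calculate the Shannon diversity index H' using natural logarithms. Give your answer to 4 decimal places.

1.7586

Total N = 21+18+33+20+30+35 = 157, so the proportions are 0.133758, 0.11465, 0.210191, 0.127389, 0.191083, 0.22293 (working shown to 6 dp, full precision carried).
Each pᵢ ln pᵢ term: 0.133758×(-2.011723)=-0.269084, 0.11465×(-2.165874)=-0.248317, 0.210191×(-1.559738)=-0.327843, 0.127389×(-2.060514)=-0.262486, 0.191083×(-1.655048)=-0.316251, 0.22293×(-1.500898)=-0.334595.
Sum = -1.758576, so H' = 1.7586.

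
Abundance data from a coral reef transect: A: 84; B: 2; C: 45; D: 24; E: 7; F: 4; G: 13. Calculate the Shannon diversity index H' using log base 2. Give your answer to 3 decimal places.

Total N = 84+2+45+24+7+4+13 = 179, so the proportions are 0.46927, 0.01117, 0.2514, 0.13408, 0.03911, 0.02235, 0.07263 (working shown to 5 dp, full precision carried).
Each pᵢ log₂ pᵢ term: 0.46927×(-1.09150)=-0.51221, 0.01117×(-6.48382)=-0.07244, 0.2514×(-1.99196)=-0.50077, 0.13408×(-2.89885)=-0.38867, 0.03911×(-4.67646)=-0.18288, 0.02235×(-5.48382)=-0.12254, 0.07263×(-3.78338)=-0.27477.
Sum = -2.05429, so H' = 2.054.

2.054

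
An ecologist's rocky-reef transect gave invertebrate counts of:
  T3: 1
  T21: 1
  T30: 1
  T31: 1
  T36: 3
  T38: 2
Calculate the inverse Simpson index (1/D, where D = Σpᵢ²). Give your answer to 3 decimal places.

Total N = 1+1+1+1+3+2 = 9, so the proportions are 0.1111111, 0.1111111, 0.1111111, 0.1111111, 0.3333333, 0.2222222 (working shown to 7 dp, full precision carried).
D = 0.1111111² + 0.1111111² + 0.1111111² + 0.1111111² + 0.3333333² + 0.2222222² = 0.0123457 + 0.0123457 + 0.0123457 + 0.0123457 + 0.1111111 + 0.0493827 = 0.2098765.
So 1/D = 4.76471, i.e. 4.765 to 3 decimal places.

4.765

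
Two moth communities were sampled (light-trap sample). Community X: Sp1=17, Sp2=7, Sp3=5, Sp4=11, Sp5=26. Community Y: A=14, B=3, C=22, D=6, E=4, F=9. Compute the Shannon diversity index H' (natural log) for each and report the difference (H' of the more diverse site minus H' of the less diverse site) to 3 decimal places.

Community X: N=66, proportions 0.25758, 0.10606, 0.07576, 0.16667, 0.39394, giving H' = 1.44843 (working shown to 5 dp, full precision carried).
Community Y: N=58, proportions 0.24138, 0.05172, 0.37931, 0.10345, 0.06897, 0.15517, giving H' = 1.57223.
Difference = |1.44843 − 1.57223| = 0.12380, i.e. 0.124 to 3 decimal places.

0.124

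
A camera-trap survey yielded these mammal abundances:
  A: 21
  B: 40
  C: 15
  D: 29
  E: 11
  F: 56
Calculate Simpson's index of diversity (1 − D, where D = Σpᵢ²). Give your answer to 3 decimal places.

0.785

Total N = 21+40+15+29+11+56 = 172, so the proportions are 0.12209, 0.23256, 0.08721, 0.1686, 0.06395, 0.32558 (working shown to 5 dp, full precision carried).
D = 0.12209² + 0.23256² + 0.08721² + 0.1686² + 0.06395² + 0.32558² = 0.01491 + 0.05408 + 0.00761 + 0.02843 + 0.00409 + 0.10600 = 0.21512.
So 1 − D = 0.78488, i.e. 0.785 to 3 decimal places.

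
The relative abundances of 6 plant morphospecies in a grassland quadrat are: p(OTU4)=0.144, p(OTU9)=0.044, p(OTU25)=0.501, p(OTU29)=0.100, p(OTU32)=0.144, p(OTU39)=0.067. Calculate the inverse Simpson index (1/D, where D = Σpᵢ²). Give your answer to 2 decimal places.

D = 0.144² + 0.044² + 0.501² + 0.1² + 0.144² + 0.067² = 0.020736 + 0.001936 + 0.251001 + 0.010000 + 0.020736 + 0.004489 = 0.308898 (working shown to 6 dp, full precision carried).
So 1/D = 3.2373, i.e. 3.24 to 2 decimal places.

3.24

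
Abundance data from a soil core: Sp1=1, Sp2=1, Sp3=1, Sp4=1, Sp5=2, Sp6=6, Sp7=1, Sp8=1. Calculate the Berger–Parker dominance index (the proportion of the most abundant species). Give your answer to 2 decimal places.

Total N = 1+1+1+1+2+6+1+1 = 14, so the proportions are 0.0714, 0.0714, 0.0714, 0.0714, 0.1429, 0.4286, 0.0714, 0.0714 (working shown to 4 dp, full precision carried).
The largest proportion is 0.4286, i.e. d = 0.43 to 2 decimal places.

0.43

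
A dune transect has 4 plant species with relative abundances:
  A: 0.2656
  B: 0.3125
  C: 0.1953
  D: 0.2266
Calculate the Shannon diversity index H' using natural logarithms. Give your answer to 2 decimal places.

Each pᵢ ln pᵢ term (working shown to 4 dp, full precision carried): 0.2656×(-1.3258)=-0.3521, 0.3125×(-1.1632)=-0.3635, 0.1953×(-1.6332)=-0.3190, 0.2266×(-1.4846)=-0.3364.
Sum = -1.3710, so H' = 1.37.

1.37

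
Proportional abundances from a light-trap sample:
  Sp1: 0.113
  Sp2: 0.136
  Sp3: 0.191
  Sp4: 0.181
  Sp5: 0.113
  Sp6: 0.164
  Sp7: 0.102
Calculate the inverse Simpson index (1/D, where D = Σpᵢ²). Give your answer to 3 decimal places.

6.641

D = 0.113² + 0.136² + 0.191² + 0.181² + 0.113² + 0.164² + 0.102² = 0.0127690 + 0.0184960 + 0.0364810 + 0.0327610 + 0.0127690 + 0.0268960 + 0.0104040 = 0.1505760 (working shown to 7 dp, full precision carried).
So 1/D = 6.64116, i.e. 6.641 to 3 decimal places.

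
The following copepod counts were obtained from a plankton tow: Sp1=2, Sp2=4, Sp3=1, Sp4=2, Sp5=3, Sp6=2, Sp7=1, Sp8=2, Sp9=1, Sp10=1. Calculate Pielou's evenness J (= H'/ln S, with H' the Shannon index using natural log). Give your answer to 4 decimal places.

0.9499

Total N = 2+4+1+2+3+2+1+2+1+1 = 19, so the proportions are 0.105263, 0.210526, 0.052632, 0.105263, 0.157895, 0.105263, 0.052632, 0.105263, 0.052632, 0.052632 (working shown to 6 dp, full precision carried).
H' = −Σ pᵢ ln pᵢ = −((-0.236978) + (-0.328030) + (-0.154970) + (-0.236978) + (-0.291446) + (-0.236978) + (-0.154970) + (-0.236978) + (-0.154970) + (-0.154970)) = 2.187271.
With S = 10 species, ln S = 2.302585, so J = 2.187271/2.302585 = 0.949920, i.e. 0.9499 to 4 decimal places.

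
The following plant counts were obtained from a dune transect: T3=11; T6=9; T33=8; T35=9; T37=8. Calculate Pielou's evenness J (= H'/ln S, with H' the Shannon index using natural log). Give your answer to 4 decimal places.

Total N = 11+9+8+9+8 = 45, so the proportions are 0.244444, 0.2, 0.177778, 0.2, 0.177778 (working shown to 6 dp, full precision carried).
H' = −Σ pᵢ ln pᵢ = −((-0.344365) + (-0.321888) + (-0.307062) + (-0.321888) + (-0.307062)) = 1.602263.
With S = 5 species, ln S = 1.609438, so J = 1.602263/1.609438 = 0.995542, i.e. 0.9955 to 4 decimal places.

0.9955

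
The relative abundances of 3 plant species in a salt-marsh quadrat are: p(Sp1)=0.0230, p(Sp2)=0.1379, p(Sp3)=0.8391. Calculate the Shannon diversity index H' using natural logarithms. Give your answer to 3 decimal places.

Each pᵢ ln pᵢ term (working shown to 5 dp, full precision carried): 0.023×(-3.77226)=-0.08676, 0.1379×(-1.98123)=-0.27321, 0.8391×(-0.17543)=-0.14720.
Sum = -0.50717, so H' = 0.507.

0.507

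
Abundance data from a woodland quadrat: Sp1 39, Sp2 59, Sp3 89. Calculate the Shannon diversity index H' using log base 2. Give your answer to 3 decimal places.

Total N = 39+59+89 = 187, so the proportions are 0.20856, 0.31551, 0.47594 (working shown to 5 dp, full precision carried).
Each pᵢ log₂ pᵢ term: 0.20856×(-2.26149)=-0.47165, 0.31551×(-1.66425)=-0.52508, 0.47594×(-1.07116)=-0.50980.
Sum = -1.50654, so H' = 1.507.

1.507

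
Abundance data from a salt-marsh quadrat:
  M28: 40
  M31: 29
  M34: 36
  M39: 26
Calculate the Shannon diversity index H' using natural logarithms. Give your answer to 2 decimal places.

Total N = 40+29+36+26 = 131, so the proportions are 0.3053, 0.2214, 0.2748, 0.1985 (working shown to 4 dp, full precision carried).
Each pᵢ ln pᵢ term: 0.3053×(-1.1863)=-0.3622, 0.2214×(-1.5079)=-0.3338, 0.2748×(-1.2917)=-0.3550, 0.1985×(-1.6171)=-0.3210.
Sum = -1.3720, so H' = 1.37.

1.37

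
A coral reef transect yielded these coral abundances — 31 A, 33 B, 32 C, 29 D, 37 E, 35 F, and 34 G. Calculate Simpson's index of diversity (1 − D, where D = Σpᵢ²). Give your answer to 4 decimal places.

Total N = 31+33+32+29+37+35+34 = 231, so the proportions are 0.134199, 0.142857, 0.138528, 0.125541, 0.160173, 0.151515, 0.147186 (working shown to 6 dp, full precision carried).
D = 0.134199² + 0.142857² + 0.138528² + 0.125541² + 0.160173² + 0.151515² + 0.147186² = 0.018009 + 0.020408 + 0.019190 + 0.015761 + 0.025655 + 0.022957 + 0.021664 = 0.143644.
So 1 − D = 0.856356, i.e. 0.8564 to 4 decimal places.

0.8564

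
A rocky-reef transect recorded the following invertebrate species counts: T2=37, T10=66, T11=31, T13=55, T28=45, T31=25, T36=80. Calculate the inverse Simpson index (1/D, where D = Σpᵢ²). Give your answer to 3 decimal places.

Total N = 37+66+31+55+45+25+80 = 339, so the proportions are 0.1091445, 0.1946903, 0.0914454, 0.1622419, 0.1327434, 0.0737463, 0.2359882 (working shown to 7 dp, full precision carried).
D = 0.1091445² + 0.1946903² + 0.0914454² + 0.1622419² + 0.1327434² + 0.0737463² + 0.2359882² = 0.0119125 + 0.0379043 + 0.0083623 + 0.0263224 + 0.0176208 + 0.0054385 + 0.0556904 = 0.1632513.
So 1/D = 6.12553, i.e. 6.126 to 3 decimal places.

6.126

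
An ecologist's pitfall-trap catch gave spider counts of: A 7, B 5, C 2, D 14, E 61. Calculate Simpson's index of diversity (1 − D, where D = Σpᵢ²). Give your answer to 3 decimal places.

0.496

Total N = 7+5+2+14+61 = 89, so the proportions are 0.07865, 0.05618, 0.02247, 0.1573, 0.68539 (working shown to 5 dp, full precision carried).
D = 0.07865² + 0.05618² + 0.02247² + 0.1573² + 0.68539² = 0.00619 + 0.00316 + 0.00050 + 0.02474 + 0.46976 = 0.50436.
So 1 − D = 0.49564, i.e. 0.496 to 3 decimal places.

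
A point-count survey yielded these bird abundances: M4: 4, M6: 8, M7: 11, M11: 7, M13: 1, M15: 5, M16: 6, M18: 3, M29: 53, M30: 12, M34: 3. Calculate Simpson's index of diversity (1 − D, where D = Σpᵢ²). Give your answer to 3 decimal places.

0.743

Total N = 4+8+11+7+1+5+6+3+53+12+3 = 113, so the proportions are 0.0354, 0.0708, 0.09735, 0.06195, 0.00885, 0.04425, 0.0531, 0.02655, 0.46903, 0.10619, 0.02655 (working shown to 5 dp, full precision carried).
D = 0.0354² + 0.0708² + 0.09735² + 0.06195² + 0.00885² + 0.04425² + 0.0531² + 0.02655² + 0.46903² + 0.10619² + 0.02655² = 0.00125 + 0.00501 + 0.00948 + 0.00384 + 0.00008 + 0.00196 + 0.00282 + 0.00070 + 0.21999 + 0.01128 + 0.00070 = 0.25711.
So 1 − D = 0.74289, i.e. 0.743 to 3 decimal places.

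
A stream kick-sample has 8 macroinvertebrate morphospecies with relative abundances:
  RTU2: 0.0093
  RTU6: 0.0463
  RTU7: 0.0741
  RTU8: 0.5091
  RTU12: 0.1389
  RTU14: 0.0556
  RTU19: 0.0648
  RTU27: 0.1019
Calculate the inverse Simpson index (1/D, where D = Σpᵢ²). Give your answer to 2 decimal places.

D = 0.0093² + 0.0463² + 0.0741² + 0.5091² + 0.1389² + 0.0556² + 0.0648² + 0.1019² = 0.000086 + 0.002144 + 0.005491 + 0.259183 + 0.019293 + 0.003091 + 0.004199 + 0.010384 = 0.303871 (working shown to 6 dp, full precision carried).
So 1/D = 3.2909, i.e. 3.29 to 2 decimal places.

3.29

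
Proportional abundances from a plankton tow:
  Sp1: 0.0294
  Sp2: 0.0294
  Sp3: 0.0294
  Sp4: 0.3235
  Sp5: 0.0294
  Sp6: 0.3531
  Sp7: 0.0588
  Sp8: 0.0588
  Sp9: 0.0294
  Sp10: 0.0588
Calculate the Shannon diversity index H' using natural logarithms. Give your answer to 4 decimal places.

Each pᵢ ln pᵢ term (working shown to 7 dp, full precision carried): 0.0294×(-3.5267606)=-0.1036868, 0.0294×(-3.5267606)=-0.1036868, 0.0294×(-3.5267606)=-0.1036868, 0.3235×(-1.1285562)=-0.3650879, 0.0294×(-3.5267606)=-0.1036868, 0.3531×(-1.0410040)=-0.3675785, 0.0588×(-2.8336134)=-0.1666165, 0.0588×(-2.8336134)=-0.1666165, 0.0294×(-3.5267606)=-0.1036868, 0.0588×(-2.8336134)=-0.1666165.
Sum = -1.7509496, so H' = 1.7509.

1.7509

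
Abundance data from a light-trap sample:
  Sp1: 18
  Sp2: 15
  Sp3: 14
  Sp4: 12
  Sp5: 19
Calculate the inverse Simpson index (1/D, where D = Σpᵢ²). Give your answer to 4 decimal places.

Total N = 18+15+14+12+19 = 78, so the proportions are 0.23076923, 0.19230769, 0.17948718, 0.15384615, 0.24358974 (working shown to 8 dp, full precision carried).
D = 0.23076923² + 0.19230769² + 0.17948718² + 0.15384615² + 0.24358974² = 0.05325444 + 0.03698225 + 0.03221565 + 0.02366864 + 0.05933596 = 0.20545694.
So 1/D = 4.867200, i.e. 4.8672 to 4 decimal places.

4.8672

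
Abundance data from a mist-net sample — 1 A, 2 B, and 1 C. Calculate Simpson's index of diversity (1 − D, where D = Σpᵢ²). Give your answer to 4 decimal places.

Total N = 1+2+1 = 4, so the proportions are 0.25, 0.5, 0.25 (working shown to 6 dp, full precision carried).
D = 0.25² + 0.5² + 0.25² = 0.062500 + 0.250000 + 0.062500 = 0.375000.
So 1 − D = 0.625000, i.e. 0.6250 to 4 decimal places.

0.6250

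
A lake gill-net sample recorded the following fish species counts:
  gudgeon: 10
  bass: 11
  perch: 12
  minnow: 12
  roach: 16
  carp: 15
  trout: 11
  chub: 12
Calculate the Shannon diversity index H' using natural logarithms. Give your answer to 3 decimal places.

Total N = 10+11+12+12+16+15+11+12 = 99, so the proportions are 0.10101, 0.11111, 0.12121, 0.12121, 0.16162, 0.15152, 0.11111, 0.12121 (working shown to 5 dp, full precision carried).
Each pᵢ ln pᵢ term: 0.10101×(-2.29253)=-0.23157, 0.11111×(-2.19722)=-0.24414, 0.12121×(-2.11021)=-0.25578, 0.12121×(-2.11021)=-0.25578, 0.16162×(-1.82253)=-0.29455, 0.15152×(-1.88707)=-0.28592, 0.11111×(-2.19722)=-0.24414, 0.12121×(-2.11021)=-0.25578.
Sum = -2.06766, so H' = 2.068.

2.068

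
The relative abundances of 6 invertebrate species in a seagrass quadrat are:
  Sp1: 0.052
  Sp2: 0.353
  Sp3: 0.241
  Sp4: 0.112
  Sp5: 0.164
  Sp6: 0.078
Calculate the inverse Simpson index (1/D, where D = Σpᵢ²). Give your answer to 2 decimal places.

D = 0.052² + 0.353² + 0.241² + 0.112² + 0.164² + 0.078² = 0.002704 + 0.124609 + 0.058081 + 0.012544 + 0.026896 + 0.006084 = 0.230918 (working shown to 6 dp, full precision carried).
So 1/D = 4.3305, i.e. 4.33 to 2 decimal places.

4.33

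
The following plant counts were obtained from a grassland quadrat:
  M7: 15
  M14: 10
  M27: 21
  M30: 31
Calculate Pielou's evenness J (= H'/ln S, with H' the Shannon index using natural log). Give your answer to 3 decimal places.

Total N = 15+10+21+31 = 77, so the proportions are 0.19481, 0.12987, 0.27273, 0.4026 (working shown to 5 dp, full precision carried).
H' = −Σ pᵢ ln pᵢ = −((-0.31865) + (-0.26509) + (-0.35435) + (-0.36629)) = 1.30439.
With S = 4 species, ln S = 1.38629, so J = 1.30439/1.38629 = 0.94092, i.e. 0.941 to 3 decimal places.

0.941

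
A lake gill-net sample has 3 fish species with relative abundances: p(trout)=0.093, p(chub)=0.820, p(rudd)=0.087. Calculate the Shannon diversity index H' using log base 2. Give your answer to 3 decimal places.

0.860

Each pᵢ log₂ pᵢ term (working shown to 5 dp, full precision carried): 0.093×(-3.42663)=-0.31868, 0.82×(-0.28630)=-0.23477, 0.087×(-3.52284)=-0.30649.
Sum = -0.85993, so H' = 0.860.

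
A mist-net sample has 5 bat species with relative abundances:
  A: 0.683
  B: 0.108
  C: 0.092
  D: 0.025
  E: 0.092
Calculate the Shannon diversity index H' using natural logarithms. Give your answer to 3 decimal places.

Each pᵢ ln pᵢ term (working shown to 5 dp, full precision carried): 0.683×(-0.38126)=-0.26040, 0.108×(-2.22562)=-0.24037, 0.092×(-2.38597)=-0.21951, 0.025×(-3.68888)=-0.09222, 0.092×(-2.38597)=-0.21951.
Sum = -1.03201, so H' = 1.032.

1.032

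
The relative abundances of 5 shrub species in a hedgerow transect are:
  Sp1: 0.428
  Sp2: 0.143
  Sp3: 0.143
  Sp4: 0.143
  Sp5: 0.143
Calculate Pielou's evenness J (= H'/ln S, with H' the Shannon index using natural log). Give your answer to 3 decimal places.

0.917

H' = −Σ pᵢ ln pᵢ = −((-0.36321) + (-0.27812) + (-0.27812) + (-0.27812) + (-0.27812)) = 1.47570 (working shown to 5 dp, full precision carried).
With S = 5 species, ln S = 1.60944, so J = 1.47570/1.60944 = 0.91691, i.e. 0.917 to 3 decimal places.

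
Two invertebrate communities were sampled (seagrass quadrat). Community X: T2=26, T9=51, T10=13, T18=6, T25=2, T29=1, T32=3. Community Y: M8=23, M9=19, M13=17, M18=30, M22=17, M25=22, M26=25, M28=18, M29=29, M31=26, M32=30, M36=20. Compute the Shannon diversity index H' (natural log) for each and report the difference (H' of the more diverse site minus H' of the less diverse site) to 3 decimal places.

1.113

Community X: N=102, proportions 0.254902, 0.5, 0.127451, 0.058824, 0.019608, 0.009804, 0.029412, giving H' = 1.350359 (working shown to 6 dp, full precision carried).
Community Y: N=276, proportions 0.083333, 0.068841, 0.061594, 0.108696, 0.061594, 0.07971, 0.09058, 0.065217, 0.105072, 0.094203, 0.108696, 0.072464, giving H' = 2.463734.
Difference = |1.350359 − 2.463734| = 1.113375, i.e. 1.113 to 3 decimal places.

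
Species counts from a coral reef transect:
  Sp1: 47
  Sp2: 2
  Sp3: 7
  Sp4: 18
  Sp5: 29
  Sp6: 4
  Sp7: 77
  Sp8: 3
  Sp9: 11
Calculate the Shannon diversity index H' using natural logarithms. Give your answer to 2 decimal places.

Total N = 47+2+7+18+29+4+77+3+11 = 198, so the proportions are 0.2374, 0.0101, 0.0354, 0.0909, 0.1465, 0.0202, 0.3889, 0.0152, 0.0556 (working shown to 4 dp, full precision carried).
Each pᵢ ln pᵢ term: 0.2374×(-1.4381)=-0.3414, 0.0101×(-4.5951)=-0.0464, 0.0354×(-3.3424)=-0.1182, 0.0909×(-2.3979)=-0.2180, 0.1465×(-1.9210)=-0.2814, 0.0202×(-3.9020)=-0.0788, 0.3889×(-0.9445)=-0.3673, 0.0152×(-4.1897)=-0.0635, 0.0556×(-2.8904)=-0.1606.
Sum = -1.6755, so H' = 1.68.

1.68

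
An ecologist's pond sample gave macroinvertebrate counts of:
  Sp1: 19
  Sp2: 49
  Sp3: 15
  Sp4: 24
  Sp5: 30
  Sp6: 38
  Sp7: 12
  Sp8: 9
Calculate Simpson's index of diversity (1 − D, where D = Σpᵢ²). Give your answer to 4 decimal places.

0.8404

Total N = 19+49+15+24+30+38+12+9 = 196, so the proportions are 0.096939, 0.25, 0.076531, 0.122449, 0.153061, 0.193878, 0.061224, 0.045918 (working shown to 6 dp, full precision carried).
D = 0.096939² + 0.25² + 0.076531² + 0.122449² + 0.153061² + 0.193878² + 0.061224² + 0.045918² = 0.009397 + 0.062500 + 0.005857 + 0.014994 + 0.023428 + 0.037589 + 0.003748 + 0.002108 = 0.159621.
So 1 − D = 0.840379, i.e. 0.8404 to 4 decimal places.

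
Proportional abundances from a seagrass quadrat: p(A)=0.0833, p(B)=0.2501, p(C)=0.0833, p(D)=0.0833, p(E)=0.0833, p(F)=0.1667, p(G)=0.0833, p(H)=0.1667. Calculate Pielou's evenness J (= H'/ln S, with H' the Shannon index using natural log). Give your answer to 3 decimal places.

H' = −Σ pᵢ ln pᵢ = −((-0.20703) + (-0.34661) + (-0.20703) + (-0.20703) + (-0.20703) + (-0.29865) + (-0.20703) + (-0.29865)) = 1.97905 (working shown to 5 dp, full precision carried).
With S = 8 species, ln S = 2.07944, so J = 1.97905/2.07944 = 0.95172, i.e. 0.952 to 3 decimal places.

0.952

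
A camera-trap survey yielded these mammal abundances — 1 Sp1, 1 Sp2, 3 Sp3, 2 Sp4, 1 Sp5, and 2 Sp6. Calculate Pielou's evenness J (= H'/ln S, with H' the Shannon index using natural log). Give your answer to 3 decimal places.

0.946

Total N = 1+1+3+2+1+2 = 10, so the proportions are 0.1, 0.1, 0.3, 0.2, 0.1, 0.2 (working shown to 5 dp, full precision carried).
H' = −Σ pᵢ ln pᵢ = −((-0.23026) + (-0.23026) + (-0.36119) + (-0.32189) + (-0.23026) + (-0.32189)) = 1.69574.
With S = 6 species, ln S = 1.79176, so J = 1.69574/1.79176 = 0.94641, i.e. 0.946 to 3 decimal places.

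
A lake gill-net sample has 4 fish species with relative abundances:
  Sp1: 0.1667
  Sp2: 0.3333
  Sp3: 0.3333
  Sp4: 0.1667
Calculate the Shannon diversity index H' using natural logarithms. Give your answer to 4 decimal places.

1.3297

Each pᵢ ln pᵢ term (working shown to 6 dp, full precision carried): 0.1667×(-1.791559)=-0.298653, 0.3333×(-1.098712)=-0.366201, 0.3333×(-1.098712)=-0.366201, 0.1667×(-1.791559)=-0.298653.
Sum = -1.329708, so H' = 1.3297.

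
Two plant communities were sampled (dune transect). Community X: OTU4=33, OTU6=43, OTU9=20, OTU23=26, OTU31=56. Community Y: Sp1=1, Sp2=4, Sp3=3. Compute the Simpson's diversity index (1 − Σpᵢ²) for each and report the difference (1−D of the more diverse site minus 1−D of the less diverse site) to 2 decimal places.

0.18

Community X: N=178, proportions 0.18539, 0.24157, 0.11236, 0.14607, 0.31461, giving 1−D = 0.77433 (working shown to 5 dp, full precision carried).
Community Y: N=8, proportions 0.125, 0.5, 0.375, giving 1−D = 0.59375.
Difference = |0.77433 − 0.59375| = 0.18058, i.e. 0.18 to 2 decimal places.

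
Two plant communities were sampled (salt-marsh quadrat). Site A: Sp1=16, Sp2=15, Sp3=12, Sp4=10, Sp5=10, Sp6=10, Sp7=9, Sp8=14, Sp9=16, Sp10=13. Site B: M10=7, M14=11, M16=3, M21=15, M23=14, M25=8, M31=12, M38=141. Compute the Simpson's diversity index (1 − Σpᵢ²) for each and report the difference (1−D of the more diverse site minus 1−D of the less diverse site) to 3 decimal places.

Site A: N=125, proportions 0.128, 0.12, 0.096, 0.08, 0.08, 0.08, 0.072, 0.112, 0.128, 0.104, giving 1−D = 0.89587 (working shown to 5 dp, full precision carried).
Site B: N=211, proportions 0.03318, 0.05213, 0.01422, 0.07109, 0.06635, 0.03791, 0.05687, 0.66825, giving 1−D = 0.53530.
Difference = |0.89587 − 0.53530| = 0.36057, i.e. 0.361 to 3 decimal places.

0.361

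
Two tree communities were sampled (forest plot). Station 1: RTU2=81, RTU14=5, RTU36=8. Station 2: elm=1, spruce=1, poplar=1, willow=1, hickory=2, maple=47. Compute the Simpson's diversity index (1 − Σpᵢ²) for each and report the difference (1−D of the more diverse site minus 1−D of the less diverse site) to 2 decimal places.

Station 1: N=94, proportions 0.8617, 0.0532, 0.0851, giving 1−D = 0.2474 (working shown to 4 dp, full precision carried).
Station 2: N=53, proportions 0.0189, 0.0189, 0.0189, 0.0189, 0.0377, 0.8868, giving 1−D = 0.2108.
Difference = |0.2474 − 0.2108| = 0.0366, i.e. 0.04 to 2 decimal places.

0.04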